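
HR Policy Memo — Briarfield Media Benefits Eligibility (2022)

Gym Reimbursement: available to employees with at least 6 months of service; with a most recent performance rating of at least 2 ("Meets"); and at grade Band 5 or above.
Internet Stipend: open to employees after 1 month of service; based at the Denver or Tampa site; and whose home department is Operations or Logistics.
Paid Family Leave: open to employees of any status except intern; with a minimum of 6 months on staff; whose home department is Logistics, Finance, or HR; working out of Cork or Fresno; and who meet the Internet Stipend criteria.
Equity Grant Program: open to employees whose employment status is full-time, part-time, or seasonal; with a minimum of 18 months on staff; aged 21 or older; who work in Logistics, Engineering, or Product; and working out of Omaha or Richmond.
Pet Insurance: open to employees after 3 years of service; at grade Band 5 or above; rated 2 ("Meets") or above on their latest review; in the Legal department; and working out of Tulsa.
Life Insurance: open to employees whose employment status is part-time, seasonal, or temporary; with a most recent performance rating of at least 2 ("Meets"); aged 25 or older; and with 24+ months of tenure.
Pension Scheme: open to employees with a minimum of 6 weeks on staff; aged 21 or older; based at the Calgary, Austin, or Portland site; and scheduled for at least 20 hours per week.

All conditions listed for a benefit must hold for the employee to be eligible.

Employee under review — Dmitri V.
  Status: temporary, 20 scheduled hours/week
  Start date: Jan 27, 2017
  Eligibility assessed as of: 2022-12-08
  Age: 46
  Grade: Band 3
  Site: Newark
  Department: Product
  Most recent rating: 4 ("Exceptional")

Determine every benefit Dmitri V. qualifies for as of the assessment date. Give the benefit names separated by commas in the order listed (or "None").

Service from Jan 27, 2017 to 2022-12-08: 2141 days.
Gym Reimbursement — service 2141 days ≥ 6 months (≈180 days) ✓; rating 4 ≥ 2 ✓; grade Band 3 < Band 5 ✗ → not eligible.
Internet Stipend — service 2141 days ≥ 1 month (≈30 days) ✓; site Newark ✗ (not Denver or Tampa) → not eligible.
Paid Family Leave — status temporary ✓ (not excluded); service 2141 days ≥ 6 months (≈180 days) ✓; dept Product ✗ → not eligible.
Equity Grant Program — status temporary ✗ (requires full-time, part-time, or seasonal) → not eligible.
Pet Insurance — service 2141 days ≥ 3 years (≈1095 days) ✓; grade Band 3 < Band 5 ✗ → not eligible.
Life Insurance — status temporary ✓; rating 4 ≥ 2 ✓; age 46 ≥ 25 ✓; service 2141 days ≥ 24 months (≈720 days) ✓ → eligible.
Pension Scheme — service 2141 days ≥ 6 weeks (≈42 days) ✓; age 46 ≥ 21 ✓; site Newark ✗ (not Calgary, Austin, or Portland) → not eligible.

Life Insurance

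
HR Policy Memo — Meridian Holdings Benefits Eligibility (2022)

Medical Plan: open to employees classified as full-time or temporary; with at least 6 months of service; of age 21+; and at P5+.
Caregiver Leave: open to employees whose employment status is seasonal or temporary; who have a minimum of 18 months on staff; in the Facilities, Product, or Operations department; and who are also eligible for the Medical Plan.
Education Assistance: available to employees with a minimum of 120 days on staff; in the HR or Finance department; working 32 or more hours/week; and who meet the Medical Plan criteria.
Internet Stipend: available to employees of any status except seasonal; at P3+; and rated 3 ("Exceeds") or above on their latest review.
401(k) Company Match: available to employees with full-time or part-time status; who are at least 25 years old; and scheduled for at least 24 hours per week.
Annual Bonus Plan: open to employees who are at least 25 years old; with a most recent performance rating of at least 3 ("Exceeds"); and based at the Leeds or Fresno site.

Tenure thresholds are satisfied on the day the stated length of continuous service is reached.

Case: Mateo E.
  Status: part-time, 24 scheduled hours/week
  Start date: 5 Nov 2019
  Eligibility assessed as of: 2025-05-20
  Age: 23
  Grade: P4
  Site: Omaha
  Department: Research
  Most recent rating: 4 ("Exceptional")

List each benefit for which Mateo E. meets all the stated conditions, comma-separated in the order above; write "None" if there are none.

Service from 5 Nov 2019 to 2025-05-20: 2023 days.
Medical Plan — status part-time ✗ (requires full-time or temporary) → not eligible.
Caregiver Leave — status part-time ✗ (requires seasonal or temporary) → not eligible.
Education Assistance — service 2023 days ≥ 120 days ✓; dept Research ✗ → not eligible.
Internet Stipend — status part-time ✓ (not excluded); grade P4 ≥ P3 ✓; rating 4 ≥ 3 ✓ → eligible.
401(k) Company Match — status part-time ✓; age 23 < 25 ✗ → not eligible.
Annual Bonus Plan — age 23 < 25 ✗ → not eligible.

Internet Stipend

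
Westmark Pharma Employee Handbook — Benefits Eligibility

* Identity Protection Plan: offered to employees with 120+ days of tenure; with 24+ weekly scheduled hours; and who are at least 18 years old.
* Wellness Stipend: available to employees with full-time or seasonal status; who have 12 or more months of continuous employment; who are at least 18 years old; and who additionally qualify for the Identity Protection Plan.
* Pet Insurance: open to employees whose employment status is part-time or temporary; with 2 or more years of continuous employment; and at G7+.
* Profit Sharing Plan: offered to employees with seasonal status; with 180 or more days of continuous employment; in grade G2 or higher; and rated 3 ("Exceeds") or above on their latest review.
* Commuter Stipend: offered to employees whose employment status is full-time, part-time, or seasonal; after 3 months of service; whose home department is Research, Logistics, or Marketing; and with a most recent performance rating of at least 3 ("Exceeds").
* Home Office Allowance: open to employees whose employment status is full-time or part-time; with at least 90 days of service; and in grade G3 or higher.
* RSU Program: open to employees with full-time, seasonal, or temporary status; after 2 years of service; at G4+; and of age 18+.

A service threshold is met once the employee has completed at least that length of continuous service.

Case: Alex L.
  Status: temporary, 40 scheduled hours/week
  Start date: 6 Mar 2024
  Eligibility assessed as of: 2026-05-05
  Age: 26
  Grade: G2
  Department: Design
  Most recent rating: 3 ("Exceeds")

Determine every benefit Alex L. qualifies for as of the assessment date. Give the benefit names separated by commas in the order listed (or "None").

Service from 6 Mar 2024 to 2026-05-05: 790 days.
Identity Protection Plan — service 790 days ≥ 120 days ✓; 40 hrs/wk ≥ 24 ✓; age 26 ≥ 18 ✓ → eligible.
Wellness Stipend — status temporary ✗ (requires full-time or seasonal) → not eligible.
Pet Insurance — status temporary ✓; service 790 days ≥ 2 years (≈730 days) ✓; grade G2 < G7 ✗ → not eligible.
Profit Sharing Plan — status temporary ✗ (requires seasonal) → not eligible.
Commuter Stipend — status temporary ✗ (requires full-time, part-time, or seasonal) → not eligible.
Home Office Allowance — status temporary ✗ (requires full-time or part-time) → not eligible.
RSU Program — status temporary ✓; service 790 days ≥ 2 years (≈730 days) ✓; grade G2 < G4 ✗ → not eligible.

Identity Protection Plan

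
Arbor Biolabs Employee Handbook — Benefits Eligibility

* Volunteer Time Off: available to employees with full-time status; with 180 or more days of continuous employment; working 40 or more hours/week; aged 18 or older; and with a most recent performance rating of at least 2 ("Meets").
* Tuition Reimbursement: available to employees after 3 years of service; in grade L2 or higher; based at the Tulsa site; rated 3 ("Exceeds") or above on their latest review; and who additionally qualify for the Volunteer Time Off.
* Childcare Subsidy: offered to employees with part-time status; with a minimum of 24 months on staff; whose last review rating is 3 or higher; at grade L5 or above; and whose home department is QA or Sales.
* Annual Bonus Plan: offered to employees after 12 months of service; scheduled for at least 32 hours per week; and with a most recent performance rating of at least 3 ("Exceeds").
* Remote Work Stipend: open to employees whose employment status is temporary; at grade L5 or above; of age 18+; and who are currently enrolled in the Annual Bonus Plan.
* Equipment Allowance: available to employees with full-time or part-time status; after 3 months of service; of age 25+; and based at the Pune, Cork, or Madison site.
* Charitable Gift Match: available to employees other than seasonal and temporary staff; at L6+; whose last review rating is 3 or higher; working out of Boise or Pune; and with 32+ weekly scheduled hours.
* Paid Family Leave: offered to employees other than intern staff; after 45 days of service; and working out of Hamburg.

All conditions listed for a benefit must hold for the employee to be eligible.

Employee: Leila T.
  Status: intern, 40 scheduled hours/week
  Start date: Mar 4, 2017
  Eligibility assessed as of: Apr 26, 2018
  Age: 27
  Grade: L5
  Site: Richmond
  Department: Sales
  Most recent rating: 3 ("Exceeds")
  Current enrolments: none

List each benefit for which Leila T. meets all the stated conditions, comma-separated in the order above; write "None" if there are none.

Service from Mar 4, 2017 to Apr 26, 2018: 418 days.
Volunteer Time Off — status intern ✗ (requires full-time) → not eligible.
Tuition Reimbursement — service 418 days < 3 years (≈1095 days) ✗ → not eligible.
Childcare Subsidy — status intern ✗ (requires part-time) → not eligible.
Annual Bonus Plan — service 418 days ≥ 12 months (≈360 days) ✓; 40 hrs/wk ≥ 32 ✓; rating 3 ≥ 3 ✓ → eligible.
Remote Work Stipend — status intern ✗ (requires temporary) → not eligible.
Equipment Allowance — status intern ✗ (requires full-time or part-time) → not eligible.
Charitable Gift Match — status intern ✓ (not excluded); grade L5 < L6 ✗ → not eligible.
Paid Family Leave — status intern ✗ (excluded) → not eligible.

Annual Bonus Plan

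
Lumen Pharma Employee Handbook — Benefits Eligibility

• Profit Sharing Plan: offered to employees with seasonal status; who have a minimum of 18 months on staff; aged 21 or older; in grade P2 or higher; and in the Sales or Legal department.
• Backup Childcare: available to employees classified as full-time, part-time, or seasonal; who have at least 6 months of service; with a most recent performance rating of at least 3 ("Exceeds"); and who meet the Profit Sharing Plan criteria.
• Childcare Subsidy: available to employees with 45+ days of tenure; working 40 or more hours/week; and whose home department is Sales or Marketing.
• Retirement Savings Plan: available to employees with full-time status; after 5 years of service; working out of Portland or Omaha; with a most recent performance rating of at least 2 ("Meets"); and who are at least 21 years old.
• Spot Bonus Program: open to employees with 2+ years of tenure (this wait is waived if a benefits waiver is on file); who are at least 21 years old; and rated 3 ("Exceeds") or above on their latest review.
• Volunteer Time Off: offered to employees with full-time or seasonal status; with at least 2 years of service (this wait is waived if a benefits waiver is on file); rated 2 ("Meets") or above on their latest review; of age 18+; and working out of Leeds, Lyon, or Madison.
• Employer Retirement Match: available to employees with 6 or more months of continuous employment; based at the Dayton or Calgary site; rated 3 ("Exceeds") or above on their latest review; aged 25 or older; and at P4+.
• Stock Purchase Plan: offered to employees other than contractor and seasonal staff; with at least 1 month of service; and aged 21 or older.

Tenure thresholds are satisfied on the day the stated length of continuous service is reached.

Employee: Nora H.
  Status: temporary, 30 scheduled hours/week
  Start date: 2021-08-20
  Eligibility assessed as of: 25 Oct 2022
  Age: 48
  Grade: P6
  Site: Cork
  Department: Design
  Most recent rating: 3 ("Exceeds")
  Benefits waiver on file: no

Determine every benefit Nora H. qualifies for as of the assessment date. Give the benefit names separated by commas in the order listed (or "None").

Service from 2021-08-20 to 25 Oct 2022: 431 days.
Profit Sharing Plan — status temporary ✗ (requires seasonal) → not eligible.
Backup Childcare — status temporary ✗ (requires full-time, part-time, or seasonal) → not eligible.
Childcare Subsidy — service 431 days ≥ 45 days ✓; 30 hrs/wk < 40 ✗ → not eligible.
Retirement Savings Plan — status temporary ✗ (requires full-time) → not eligible.
Spot Bonus Program — no waiver, service 431 days < 2 years (≈730 days) ✗ → not eligible.
Volunteer Time Off — status temporary ✗ (requires full-time or seasonal) → not eligible.
Employer Retirement Match — service 431 days ≥ 6 months (≈180 days) ✓; site Cork ✗ (not Dayton or Calgary) → not eligible.
Stock Purchase Plan — status temporary ✓ (not excluded); service 431 days ≥ 1 month (≈30 days) ✓; age 48 ≥ 21 ✓ → eligible.

Stock Purchase Plan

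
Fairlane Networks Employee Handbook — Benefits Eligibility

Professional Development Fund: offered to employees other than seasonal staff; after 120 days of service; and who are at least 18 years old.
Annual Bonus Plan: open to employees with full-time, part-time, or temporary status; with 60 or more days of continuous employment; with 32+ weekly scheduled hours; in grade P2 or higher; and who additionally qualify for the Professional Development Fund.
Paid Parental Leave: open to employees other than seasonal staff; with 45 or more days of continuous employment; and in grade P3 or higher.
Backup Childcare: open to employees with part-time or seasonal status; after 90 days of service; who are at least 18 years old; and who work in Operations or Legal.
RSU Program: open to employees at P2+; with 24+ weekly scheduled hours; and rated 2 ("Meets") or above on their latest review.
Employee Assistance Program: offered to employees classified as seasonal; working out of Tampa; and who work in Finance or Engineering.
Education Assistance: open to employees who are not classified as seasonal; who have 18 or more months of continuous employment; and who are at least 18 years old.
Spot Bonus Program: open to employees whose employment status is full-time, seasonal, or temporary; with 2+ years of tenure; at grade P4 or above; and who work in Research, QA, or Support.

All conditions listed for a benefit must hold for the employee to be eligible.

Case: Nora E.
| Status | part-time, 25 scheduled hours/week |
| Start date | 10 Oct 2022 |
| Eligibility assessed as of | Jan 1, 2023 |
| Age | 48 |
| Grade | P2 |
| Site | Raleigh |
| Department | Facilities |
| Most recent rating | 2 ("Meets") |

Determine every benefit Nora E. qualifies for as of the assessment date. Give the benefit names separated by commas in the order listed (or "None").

RSU Program

Service from 10 Oct 2022 to Jan 1, 2023: 83 days.
Professional Development Fund — status part-time ✓ (not excluded); service 83 days < 120 days ✗ → not eligible.
Annual Bonus Plan — status part-time ✓; service 83 days ≥ 60 days ✓; 25 hrs/wk < 32 ✗ → not eligible.
Paid Parental Leave — status part-time ✓ (not excluded); service 83 days ≥ 45 days ✓; grade P2 < P3 ✗ → not eligible.
Backup Childcare — status part-time ✓; service 83 days < 90 days ✗ → not eligible.
RSU Program — grade P2 ≥ P2 ✓; 25 hrs/wk ≥ 24 ✓; rating 2 ≥ 2 ✓ → eligible.
Employee Assistance Program — status part-time ✗ (requires seasonal) → not eligible.
Education Assistance — status part-time ✓ (not excluded); service 83 days < 18 months (≈540 days) ✗ → not eligible.
Spot Bonus Program — status part-time ✗ (requires full-time, seasonal, or temporary) → not eligible.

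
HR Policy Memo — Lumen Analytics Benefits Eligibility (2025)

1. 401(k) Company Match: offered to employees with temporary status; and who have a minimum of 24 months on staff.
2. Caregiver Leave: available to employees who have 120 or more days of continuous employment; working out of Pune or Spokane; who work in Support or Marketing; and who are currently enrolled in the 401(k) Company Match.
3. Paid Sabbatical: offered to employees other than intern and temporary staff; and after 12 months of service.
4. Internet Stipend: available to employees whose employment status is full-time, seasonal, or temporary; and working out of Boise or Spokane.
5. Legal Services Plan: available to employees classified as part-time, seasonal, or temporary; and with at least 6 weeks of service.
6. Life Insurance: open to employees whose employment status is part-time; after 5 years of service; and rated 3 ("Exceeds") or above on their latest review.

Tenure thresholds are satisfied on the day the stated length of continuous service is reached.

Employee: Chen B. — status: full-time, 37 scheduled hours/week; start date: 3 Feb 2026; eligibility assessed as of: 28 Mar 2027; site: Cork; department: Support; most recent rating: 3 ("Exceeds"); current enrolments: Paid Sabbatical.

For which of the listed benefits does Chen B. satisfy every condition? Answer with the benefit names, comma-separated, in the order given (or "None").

Paid Sabbatical

Service from 3 Feb 2026 to 28 Mar 2027: 418 days.
401(k) Company Match — status full-time ✗ (requires temporary) → not eligible.
Caregiver Leave — service 418 days ≥ 120 days ✓; site Cork ✗ (not Pune or Spokane) → not eligible.
Paid Sabbatical — status full-time ✓ (not excluded); service 418 days ≥ 12 months (≈360 days) ✓ → eligible.
Internet Stipend — status full-time ✓; site Cork ✗ (not Boise or Spokane) → not eligible.
Legal Services Plan — status full-time ✗ (requires part-time, seasonal, or temporary) → not eligible.
Life Insurance — status full-time ✗ (requires part-time) → not eligible.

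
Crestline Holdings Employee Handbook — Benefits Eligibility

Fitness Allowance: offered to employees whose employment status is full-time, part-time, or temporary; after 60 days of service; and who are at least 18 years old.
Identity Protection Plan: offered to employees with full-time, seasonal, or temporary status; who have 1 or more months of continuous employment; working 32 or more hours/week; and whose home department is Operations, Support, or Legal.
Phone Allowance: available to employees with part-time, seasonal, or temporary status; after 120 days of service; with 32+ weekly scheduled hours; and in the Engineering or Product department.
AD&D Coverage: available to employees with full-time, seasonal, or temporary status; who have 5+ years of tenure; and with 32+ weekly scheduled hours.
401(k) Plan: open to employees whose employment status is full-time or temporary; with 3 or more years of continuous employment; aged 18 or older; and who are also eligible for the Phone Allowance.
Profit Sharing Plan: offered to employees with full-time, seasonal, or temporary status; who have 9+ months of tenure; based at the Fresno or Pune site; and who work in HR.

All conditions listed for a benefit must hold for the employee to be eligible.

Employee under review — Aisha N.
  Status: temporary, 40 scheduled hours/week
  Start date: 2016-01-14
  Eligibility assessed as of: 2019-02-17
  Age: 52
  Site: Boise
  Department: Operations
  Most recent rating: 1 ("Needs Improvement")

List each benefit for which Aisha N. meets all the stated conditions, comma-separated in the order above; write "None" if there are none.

Service from 2016-01-14 to 2019-02-17: 1130 days.
Fitness Allowance — status temporary ✓; service 1130 days ≥ 60 days ✓; age 52 ≥ 18 ✓ → eligible.
Identity Protection Plan — status temporary ✓; service 1130 days ≥ 1 month (≈30 days) ✓; 40 hrs/wk ≥ 32 ✓; dept Operations ✓ → eligible.
Phone Allowance — status temporary ✓; service 1130 days ≥ 120 days ✓; 40 hrs/wk ≥ 32 ✓; dept Operations ✗ → not eligible.
AD&D Coverage — status temporary ✓; service 1130 days < 5 years (≈1825 days) ✗ → not eligible.
401(k) Plan — status temporary ✓; service 1130 days ≥ 3 years (≈1095 days) ✓; age 52 ≥ 18 ✓; not eligible for Phone Allowance ✗ → not eligible.
Profit Sharing Plan — status temporary ✓; service 1130 days ≥ 9 months (≈270 days) ✓; site Boise ✗ (not Fresno or Pune) → not eligible.

Fitness Allowance, Identity Protection Plan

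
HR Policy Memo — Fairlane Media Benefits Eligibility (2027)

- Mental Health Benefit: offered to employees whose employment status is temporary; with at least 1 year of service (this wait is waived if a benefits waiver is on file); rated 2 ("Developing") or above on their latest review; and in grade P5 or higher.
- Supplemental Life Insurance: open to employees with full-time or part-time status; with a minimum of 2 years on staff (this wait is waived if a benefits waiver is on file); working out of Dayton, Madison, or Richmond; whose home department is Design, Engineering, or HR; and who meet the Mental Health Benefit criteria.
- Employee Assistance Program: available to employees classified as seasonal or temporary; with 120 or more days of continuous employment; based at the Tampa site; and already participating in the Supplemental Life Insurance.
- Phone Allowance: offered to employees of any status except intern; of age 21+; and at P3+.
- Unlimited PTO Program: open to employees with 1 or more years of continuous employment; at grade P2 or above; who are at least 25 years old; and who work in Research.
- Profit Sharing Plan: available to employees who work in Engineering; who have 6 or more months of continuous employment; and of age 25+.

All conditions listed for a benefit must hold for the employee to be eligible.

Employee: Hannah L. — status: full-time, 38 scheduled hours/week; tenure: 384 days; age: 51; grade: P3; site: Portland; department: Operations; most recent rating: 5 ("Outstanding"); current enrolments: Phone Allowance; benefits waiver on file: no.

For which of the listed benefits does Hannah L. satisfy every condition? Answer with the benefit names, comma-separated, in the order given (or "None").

Phone Allowance

Mental Health Benefit — status full-time ✗ (requires temporary) → not eligible.
Supplemental Life Insurance — status full-time ✓; no waiver, service 384 days < 2 years (≈730 days) ✗ → not eligible.
Employee Assistance Program — status full-time ✗ (requires seasonal or temporary) → not eligible.
Phone Allowance — status full-time ✓ (not excluded); age 51 ≥ 21 ✓; grade P3 ≥ P3 ✓ → eligible.
Unlimited PTO Program — service 384 days ≥ 1 year (≈365 days) ✓; grade P3 ≥ P2 ✓; age 51 ≥ 25 ✓; dept Operations ✗ → not eligible.
Profit Sharing Plan — dept Operations ✗ → not eligible.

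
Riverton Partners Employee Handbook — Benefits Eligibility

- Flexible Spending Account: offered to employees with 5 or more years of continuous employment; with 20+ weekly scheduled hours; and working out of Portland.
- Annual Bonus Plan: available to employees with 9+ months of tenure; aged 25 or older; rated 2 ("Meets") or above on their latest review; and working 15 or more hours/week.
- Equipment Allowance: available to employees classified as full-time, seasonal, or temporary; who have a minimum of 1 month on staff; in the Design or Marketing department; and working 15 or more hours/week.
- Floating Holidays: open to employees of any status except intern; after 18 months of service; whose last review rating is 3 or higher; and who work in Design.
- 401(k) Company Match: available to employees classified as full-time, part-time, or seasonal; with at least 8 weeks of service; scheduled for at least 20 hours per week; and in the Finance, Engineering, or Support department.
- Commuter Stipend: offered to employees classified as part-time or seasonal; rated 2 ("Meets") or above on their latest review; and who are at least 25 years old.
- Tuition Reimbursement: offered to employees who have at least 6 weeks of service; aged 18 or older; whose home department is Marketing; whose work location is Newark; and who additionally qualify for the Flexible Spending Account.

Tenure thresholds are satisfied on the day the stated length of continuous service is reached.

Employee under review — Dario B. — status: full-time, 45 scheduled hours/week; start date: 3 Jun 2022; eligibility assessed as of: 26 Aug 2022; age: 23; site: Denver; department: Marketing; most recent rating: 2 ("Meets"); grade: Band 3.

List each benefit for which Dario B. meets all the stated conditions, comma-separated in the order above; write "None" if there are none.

Service from 3 Jun 2022 to 26 Aug 2022: 84 days.
Flexible Spending Account — service 84 days < 5 years (≈1825 days) ✗ → not eligible.
Annual Bonus Plan — service 84 days < 9 months (≈270 days) ✗ → not eligible.
Equipment Allowance — status full-time ✓; service 84 days ≥ 1 month (≈30 days) ✓; dept Marketing ✓; 45 hrs/wk ≥ 15 ✓ → eligible.
Floating Holidays — status full-time ✓ (not excluded); service 84 days < 18 months (≈540 days) ✗ → not eligible.
401(k) Company Match — status full-time ✓; service 84 days ≥ 8 weeks (≈56 days) ✓; 45 hrs/wk ≥ 20 ✓; dept Marketing ✗ → not eligible.
Commuter Stipend — status full-time ✗ (requires part-time or seasonal) → not eligible.
Tuition Reimbursement — service 84 days ≥ 6 weeks (≈42 days) ✓; age 23 ≥ 18 ✓; dept Marketing ✓; site Denver ✗ (not Newark) → not eligible.

Equipment Allowance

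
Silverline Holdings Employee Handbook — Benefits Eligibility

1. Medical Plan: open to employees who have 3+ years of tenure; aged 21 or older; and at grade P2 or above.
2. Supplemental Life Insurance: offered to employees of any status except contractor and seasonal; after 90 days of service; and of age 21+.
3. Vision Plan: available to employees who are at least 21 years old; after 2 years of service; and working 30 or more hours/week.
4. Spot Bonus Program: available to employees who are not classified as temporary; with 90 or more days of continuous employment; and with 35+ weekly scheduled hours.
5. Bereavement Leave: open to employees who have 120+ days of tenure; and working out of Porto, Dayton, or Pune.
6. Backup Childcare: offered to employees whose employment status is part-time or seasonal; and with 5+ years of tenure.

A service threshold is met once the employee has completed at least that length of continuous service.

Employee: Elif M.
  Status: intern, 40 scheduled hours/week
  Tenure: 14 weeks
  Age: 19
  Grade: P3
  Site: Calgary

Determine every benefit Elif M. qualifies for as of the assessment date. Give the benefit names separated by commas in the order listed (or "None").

Spot Bonus Program

Medical Plan — service 14 weeks < 3 years (≈1095 days) ✗ → not eligible.
Supplemental Life Insurance — status intern ✓ (not excluded); service 14 weeks ≥ 90 days ✓; age 19 < 21 ✗ → not eligible.
Vision Plan — age 19 < 21 ✗ → not eligible.
Spot Bonus Program — status intern ✓ (not excluded); service 14 weeks ≥ 90 days ✓; 40 hrs/wk ≥ 35 ✓ → eligible.
Bereavement Leave — service 14 weeks < 120 days ✗ → not eligible.
Backup Childcare — status intern ✗ (requires part-time or seasonal) → not eligible.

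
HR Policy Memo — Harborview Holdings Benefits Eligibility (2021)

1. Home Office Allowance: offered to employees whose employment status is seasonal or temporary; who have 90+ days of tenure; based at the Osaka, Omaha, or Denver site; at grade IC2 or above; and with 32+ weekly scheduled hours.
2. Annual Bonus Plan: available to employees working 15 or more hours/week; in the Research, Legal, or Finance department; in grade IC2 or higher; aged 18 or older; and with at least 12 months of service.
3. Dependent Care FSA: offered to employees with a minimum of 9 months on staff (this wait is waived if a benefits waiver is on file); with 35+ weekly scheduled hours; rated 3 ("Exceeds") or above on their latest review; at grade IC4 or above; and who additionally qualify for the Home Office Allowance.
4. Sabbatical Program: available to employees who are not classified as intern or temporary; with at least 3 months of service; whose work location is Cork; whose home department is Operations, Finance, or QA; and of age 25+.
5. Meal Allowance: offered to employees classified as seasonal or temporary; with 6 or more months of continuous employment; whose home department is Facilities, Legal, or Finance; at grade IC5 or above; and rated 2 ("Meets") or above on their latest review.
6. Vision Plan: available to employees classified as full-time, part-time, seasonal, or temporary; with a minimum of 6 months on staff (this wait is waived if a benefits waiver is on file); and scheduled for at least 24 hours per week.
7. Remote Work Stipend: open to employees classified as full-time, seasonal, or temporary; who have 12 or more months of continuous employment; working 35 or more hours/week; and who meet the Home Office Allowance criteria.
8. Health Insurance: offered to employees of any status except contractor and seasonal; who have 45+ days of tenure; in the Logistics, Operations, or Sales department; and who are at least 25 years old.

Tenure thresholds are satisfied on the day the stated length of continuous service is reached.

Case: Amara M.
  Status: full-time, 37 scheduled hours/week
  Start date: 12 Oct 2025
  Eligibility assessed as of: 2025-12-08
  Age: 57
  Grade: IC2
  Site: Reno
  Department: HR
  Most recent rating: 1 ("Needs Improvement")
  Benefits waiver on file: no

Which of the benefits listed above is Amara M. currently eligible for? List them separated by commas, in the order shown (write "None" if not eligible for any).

None

Service from 12 Oct 2025 to 2025-12-08: 57 days.
Home Office Allowance — status full-time ✗ (requires seasonal or temporary) → not eligible.
Annual Bonus Plan — 37 hrs/wk ≥ 15 ✓; dept HR ✗ → not eligible.
Dependent Care FSA — no waiver, service 57 days < 9 months (≈270 days) ✗ → not eligible.
Sabbatical Program — status full-time ✓ (not excluded); service 57 days < 3 months (≈90 days) ✗ → not eligible.
Meal Allowance — status full-time ✗ (requires seasonal or temporary) → not eligible.
Vision Plan — status full-time ✓; no waiver, service 57 days < 6 months (≈180 days) ✗ → not eligible.
Remote Work Stipend — status full-time ✓; service 57 days < 12 months (≈360 days) ✗ → not eligible.
Health Insurance — status full-time ✓ (not excluded); service 57 days ≥ 45 days ✓; dept HR ✗ → not eligible.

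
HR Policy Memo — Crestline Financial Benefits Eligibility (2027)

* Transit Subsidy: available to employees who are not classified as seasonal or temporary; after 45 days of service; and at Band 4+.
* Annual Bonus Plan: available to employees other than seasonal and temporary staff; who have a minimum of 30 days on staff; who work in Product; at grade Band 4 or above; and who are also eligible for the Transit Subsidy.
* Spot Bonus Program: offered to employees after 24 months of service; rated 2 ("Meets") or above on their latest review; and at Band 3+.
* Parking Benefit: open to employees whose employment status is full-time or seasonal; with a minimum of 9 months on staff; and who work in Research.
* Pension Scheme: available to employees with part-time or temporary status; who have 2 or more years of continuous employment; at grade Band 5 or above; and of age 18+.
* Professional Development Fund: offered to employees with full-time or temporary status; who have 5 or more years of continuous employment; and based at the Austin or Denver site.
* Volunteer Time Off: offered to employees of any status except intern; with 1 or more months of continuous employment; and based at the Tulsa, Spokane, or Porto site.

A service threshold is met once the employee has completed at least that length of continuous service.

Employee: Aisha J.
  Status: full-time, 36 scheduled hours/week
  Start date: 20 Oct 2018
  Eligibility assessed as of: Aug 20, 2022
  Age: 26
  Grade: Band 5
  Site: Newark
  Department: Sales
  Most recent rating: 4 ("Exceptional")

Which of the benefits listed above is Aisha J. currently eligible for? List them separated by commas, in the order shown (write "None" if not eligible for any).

Transit Subsidy, Spot Bonus Program

Service from 20 Oct 2018 to Aug 20, 2022: 1400 days.
Transit Subsidy — status full-time ✓ (not excluded); service 1400 days ≥ 45 days ✓; grade Band 5 ≥ Band 4 ✓ → eligible.
Annual Bonus Plan — status full-time ✓ (not excluded); service 1400 days ≥ 30 days ✓; dept Sales ✗ → not eligible.
Spot Bonus Program — service 1400 days ≥ 24 months (≈720 days) ✓; rating 4 ≥ 2 ✓; grade Band 5 ≥ Band 3 ✓ → eligible.
Parking Benefit — status full-time ✓; service 1400 days ≥ 9 months (≈270 days) ✓; dept Sales ✗ → not eligible.
Pension Scheme — status full-time ✗ (requires part-time or temporary) → not eligible.
Professional Development Fund — status full-time ✓; service 1400 days < 5 years (≈1825 days) ✗ → not eligible.
Volunteer Time Off — status full-time ✓ (not excluded); service 1400 days ≥ 1 month (≈30 days) ✓; site Newark ✗ (not Tulsa, Spokane, or Porto) → not eligible.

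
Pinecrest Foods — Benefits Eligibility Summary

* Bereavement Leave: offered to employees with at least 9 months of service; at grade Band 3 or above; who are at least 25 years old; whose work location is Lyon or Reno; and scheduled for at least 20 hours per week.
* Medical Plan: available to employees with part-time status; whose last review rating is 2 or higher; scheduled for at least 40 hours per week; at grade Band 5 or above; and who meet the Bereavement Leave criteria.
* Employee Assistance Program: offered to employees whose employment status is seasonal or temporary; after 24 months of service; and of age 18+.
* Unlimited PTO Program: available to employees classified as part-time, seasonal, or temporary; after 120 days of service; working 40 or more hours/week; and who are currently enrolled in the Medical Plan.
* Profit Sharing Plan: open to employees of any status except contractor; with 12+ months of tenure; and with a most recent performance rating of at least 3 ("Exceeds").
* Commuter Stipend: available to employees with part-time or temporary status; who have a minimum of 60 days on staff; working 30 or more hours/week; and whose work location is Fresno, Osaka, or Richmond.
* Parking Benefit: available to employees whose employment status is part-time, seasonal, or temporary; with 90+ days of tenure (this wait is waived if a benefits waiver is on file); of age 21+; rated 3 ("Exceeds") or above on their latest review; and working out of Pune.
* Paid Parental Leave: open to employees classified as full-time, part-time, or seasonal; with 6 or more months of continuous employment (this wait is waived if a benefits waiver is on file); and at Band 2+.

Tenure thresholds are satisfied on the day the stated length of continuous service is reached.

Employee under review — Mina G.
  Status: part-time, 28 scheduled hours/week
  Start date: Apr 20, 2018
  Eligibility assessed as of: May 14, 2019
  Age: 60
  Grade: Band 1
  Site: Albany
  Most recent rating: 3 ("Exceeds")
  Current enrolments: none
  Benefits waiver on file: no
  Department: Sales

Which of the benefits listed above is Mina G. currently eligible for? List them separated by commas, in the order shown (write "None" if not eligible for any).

Profit Sharing Plan

Service from Apr 20, 2018 to May 14, 2019: 389 days.
Bereavement Leave — service 389 days ≥ 9 months (≈270 days) ✓; grade Band 1 < Band 3 ✗ → not eligible.
Medical Plan — status part-time ✓; rating 3 ≥ 2 ✓; 28 hrs/wk < 40 ✗ → not eligible.
Employee Assistance Program — status part-time ✗ (requires seasonal or temporary) → not eligible.
Unlimited PTO Program — status part-time ✓; service 389 days ≥ 120 days ✓; 28 hrs/wk < 40 ✗ → not eligible.
Profit Sharing Plan — status part-time ✓ (not excluded); service 389 days ≥ 12 months (≈360 days) ✓; rating 3 ≥ 3 ✓ → eligible.
Commuter Stipend — status part-time ✓; service 389 days ≥ 60 days ✓; 28 hrs/wk < 30 ✗ → not eligible.
Parking Benefit — status part-time ✓; no waiver, service 389 days ≥ 90 days ✓; age 60 ≥ 21 ✓; rating 3 ≥ 3 ✓; site Albany ✗ (not Pune) → not eligible.
Paid Parental Leave — status part-time ✓; no waiver, service 389 days ≥ 6 months (≈180 days) ✓; grade Band 1 < Band 2 ✗ → not eligible.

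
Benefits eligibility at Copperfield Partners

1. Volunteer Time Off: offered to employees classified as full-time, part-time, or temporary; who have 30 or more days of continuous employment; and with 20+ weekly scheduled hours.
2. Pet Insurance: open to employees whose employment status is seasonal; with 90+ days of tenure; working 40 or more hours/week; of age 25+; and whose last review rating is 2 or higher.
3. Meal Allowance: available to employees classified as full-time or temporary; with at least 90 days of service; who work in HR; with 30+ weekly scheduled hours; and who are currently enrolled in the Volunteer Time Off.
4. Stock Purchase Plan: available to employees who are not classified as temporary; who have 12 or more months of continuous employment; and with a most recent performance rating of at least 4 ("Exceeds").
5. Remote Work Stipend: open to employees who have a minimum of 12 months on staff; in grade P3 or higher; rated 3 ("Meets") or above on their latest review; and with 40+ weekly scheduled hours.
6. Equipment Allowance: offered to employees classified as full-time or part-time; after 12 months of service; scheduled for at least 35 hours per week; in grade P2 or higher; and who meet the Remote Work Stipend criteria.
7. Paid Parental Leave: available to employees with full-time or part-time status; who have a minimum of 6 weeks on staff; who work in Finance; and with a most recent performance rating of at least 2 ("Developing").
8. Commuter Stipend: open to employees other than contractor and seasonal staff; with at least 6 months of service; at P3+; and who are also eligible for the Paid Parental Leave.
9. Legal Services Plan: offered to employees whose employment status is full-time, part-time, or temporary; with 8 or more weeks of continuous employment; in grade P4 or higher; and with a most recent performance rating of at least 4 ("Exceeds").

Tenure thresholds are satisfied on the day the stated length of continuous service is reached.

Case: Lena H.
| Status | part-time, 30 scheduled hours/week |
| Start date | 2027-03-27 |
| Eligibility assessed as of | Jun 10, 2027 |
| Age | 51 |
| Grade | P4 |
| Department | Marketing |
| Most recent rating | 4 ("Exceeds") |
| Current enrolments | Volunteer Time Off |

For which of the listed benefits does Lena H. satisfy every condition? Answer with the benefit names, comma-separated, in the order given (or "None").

Volunteer Time Off, Legal Services Plan

Service from 2027-03-27 to Jun 10, 2027: 75 days.
Volunteer Time Off — status part-time ✓; service 75 days ≥ 30 days ✓; 30 hrs/wk ≥ 20 ✓ → eligible.
Pet Insurance — status part-time ✗ (requires seasonal) → not eligible.
Meal Allowance — status part-time ✗ (requires full-time or temporary) → not eligible.
Stock Purchase Plan — status part-time ✓ (not excluded); service 75 days < 12 months (≈360 days) ✗ → not eligible.
Remote Work Stipend — service 75 days < 12 months (≈360 days) ✗ → not eligible.
Equipment Allowance — status part-time ✓; service 75 days < 12 months (≈360 days) ✗ → not eligible.
Paid Parental Leave — status part-time ✓; service 75 days ≥ 6 weeks (≈42 days) ✓; dept Marketing ✗ → not eligible.
Commuter Stipend — status part-time ✓ (not excluded); service 75 days < 6 months (≈180 days) ✗ → not eligible.
Legal Services Plan — status part-time ✓; service 75 days ≥ 8 weeks (≈56 days) ✓; grade P4 ≥ P4 ✓; rating 4 ≥ 4 ✓ → eligible.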